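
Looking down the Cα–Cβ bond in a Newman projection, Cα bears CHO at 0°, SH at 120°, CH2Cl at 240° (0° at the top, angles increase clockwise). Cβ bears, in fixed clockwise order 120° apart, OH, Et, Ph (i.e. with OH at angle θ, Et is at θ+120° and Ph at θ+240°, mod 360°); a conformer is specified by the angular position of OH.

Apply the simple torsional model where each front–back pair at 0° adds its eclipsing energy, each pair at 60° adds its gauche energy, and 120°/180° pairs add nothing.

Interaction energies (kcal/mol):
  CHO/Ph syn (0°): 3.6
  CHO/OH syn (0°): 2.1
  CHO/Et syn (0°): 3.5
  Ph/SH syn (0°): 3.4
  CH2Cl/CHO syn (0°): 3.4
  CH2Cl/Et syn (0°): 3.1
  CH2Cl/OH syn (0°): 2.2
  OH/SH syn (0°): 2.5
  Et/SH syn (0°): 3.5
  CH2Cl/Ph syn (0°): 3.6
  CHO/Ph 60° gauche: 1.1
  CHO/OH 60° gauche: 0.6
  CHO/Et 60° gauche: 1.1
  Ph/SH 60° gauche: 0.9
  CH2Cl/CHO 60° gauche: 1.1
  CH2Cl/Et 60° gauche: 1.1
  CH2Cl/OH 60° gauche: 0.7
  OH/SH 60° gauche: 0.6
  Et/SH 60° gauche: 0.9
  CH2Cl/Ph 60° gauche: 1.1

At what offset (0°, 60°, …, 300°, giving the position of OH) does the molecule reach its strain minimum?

OH at 0° is eclipsed. CHO at 0° is eclipsed with OH at 0° (2.1); SH at 120° is eclipsed with Et at 120° (3.5); CH2Cl at 240° is eclipsed with Ph at 240° (3.6). Total 9.2 kcal/mol.
OH at 60° is staggered. CHO at 0° is gauche with OH at 60° (0.6); CHO at 0° is gauche with Ph at 300° (1.1); SH at 120° is gauche with OH at 60° (0.6); SH at 120° is gauche with Et at 180° (0.9); CH2Cl at 240° is gauche with Et at 180° (1.1); CH2Cl at 240° is gauche with Ph at 300° (1.1). Total 5.4 kcal/mol.
OH at 120° is eclipsed. CHO at 0° is eclipsed with Ph at 0° (3.6); SH at 120° is eclipsed with OH at 120° (2.5); CH2Cl at 240° is eclipsed with Et at 240° (3.1). Total 9.2 kcal/mol.
OH at 180° is staggered. CHO at 0° is gauche with Et at 300° (1.1); CHO at 0° is gauche with Ph at 60° (1.1); SH at 120° is gauche with OH at 180° (0.6); SH at 120° is gauche with Ph at 60° (0.9); CH2Cl at 240° is gauche with OH at 180° (0.7); CH2Cl at 240° is gauche with Et at 300° (1.1). Total 5.5 kcal/mol.
OH at 240° is eclipsed. CHO at 0° is eclipsed with Et at 0° (3.5); SH at 120° is eclipsed with Ph at 120° (3.4); CH2Cl at 240° is eclipsed with OH at 240° (2.2). Total 9.1 kcal/mol.
OH at 300° is staggered. CHO at 0° is gauche with OH at 300° (0.6); CHO at 0° is gauche with Et at 60° (1.1); SH at 120° is gauche with Et at 60° (0.9); SH at 120° is gauche with Ph at 180° (0.9); CH2Cl at 240° is gauche with OH at 300° (0.7); CH2Cl at 240° is gauche with Ph at 180° (1.1). Total 5.3 kcal/mol.
The minimum (5.3 kcal/mol) occurs with OH at 300°.

300°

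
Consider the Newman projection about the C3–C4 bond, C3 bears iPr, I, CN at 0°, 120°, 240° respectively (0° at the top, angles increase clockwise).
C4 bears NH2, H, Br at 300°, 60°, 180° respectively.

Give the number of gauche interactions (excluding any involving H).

4

Non-H gauche pairs: iPr(0°)/NH2(300°); I(120°)/Br(180°); CN(240°)/NH2(300°); CN(240°)/Br(180°) — 4 interactions.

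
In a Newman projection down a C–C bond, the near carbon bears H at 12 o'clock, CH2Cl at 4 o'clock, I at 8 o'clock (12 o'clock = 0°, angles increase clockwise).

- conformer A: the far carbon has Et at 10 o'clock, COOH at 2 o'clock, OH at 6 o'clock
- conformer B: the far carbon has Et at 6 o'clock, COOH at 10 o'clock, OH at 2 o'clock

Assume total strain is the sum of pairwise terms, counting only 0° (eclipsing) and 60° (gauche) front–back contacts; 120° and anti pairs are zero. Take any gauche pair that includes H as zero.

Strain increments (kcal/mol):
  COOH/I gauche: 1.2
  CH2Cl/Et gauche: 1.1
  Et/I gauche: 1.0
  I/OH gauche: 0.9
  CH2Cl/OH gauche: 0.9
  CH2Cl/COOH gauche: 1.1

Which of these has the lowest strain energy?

A

A (staggered): CH2Cl(120°)/COOH(60°) gauche 1.1; CH2Cl(120°)/OH(180°) gauche 0.9; I(240°)/Et(300°) gauche 1.0; I(240°)/OH(180°) gauche 0.9 → 3.9 kcal/mol.
B (staggered): CH2Cl(120°)/Et(180°) gauche 1.1; CH2Cl(120°)/OH(60°) gauche 0.9; I(240°)/Et(180°) gauche 1.0; I(240°)/COOH(300°) gauche 1.2 → 4.2 kcal/mol.
A has the lowest total (3.9 kcal/mol).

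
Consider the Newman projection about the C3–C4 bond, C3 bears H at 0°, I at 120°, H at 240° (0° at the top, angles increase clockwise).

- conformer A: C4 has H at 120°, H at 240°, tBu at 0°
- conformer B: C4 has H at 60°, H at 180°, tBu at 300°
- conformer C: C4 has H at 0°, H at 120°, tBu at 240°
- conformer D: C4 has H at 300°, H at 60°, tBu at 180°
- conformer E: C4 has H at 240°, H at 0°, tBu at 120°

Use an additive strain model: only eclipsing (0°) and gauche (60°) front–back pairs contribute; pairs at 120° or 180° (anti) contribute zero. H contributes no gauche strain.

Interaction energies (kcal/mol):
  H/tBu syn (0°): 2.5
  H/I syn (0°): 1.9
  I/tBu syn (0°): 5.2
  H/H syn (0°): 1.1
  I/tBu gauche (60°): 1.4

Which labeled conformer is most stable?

B

A (eclipsed): H–tBu eclipsed, I–H eclipsed, H–H eclipsed; 2.5 + 1.9 + 1.1 = 5.5 kcal/mol.
B (staggered): no non-H gauche contacts → 0.0 kcal/mol.
C (eclipsed): H–H eclipsed, I–H eclipsed, H–tBu eclipsed; 1.1 + 1.9 + 2.5 = 5.5 kcal/mol.
D (staggered): I–tBu gauche; 1.4 = 1.4 kcal/mol.
E (eclipsed): H–H eclipsed, I–tBu eclipsed, H–H eclipsed; 1.1 + 5.2 + 1.1 = 7.4 kcal/mol.
B has the lowest total (0.0 kcal/mol).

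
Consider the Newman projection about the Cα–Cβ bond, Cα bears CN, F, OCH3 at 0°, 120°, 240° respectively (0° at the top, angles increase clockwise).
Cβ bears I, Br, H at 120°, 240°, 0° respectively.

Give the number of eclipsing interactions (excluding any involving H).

Non-H eclipsing pairs: F(120°)/I(120°); OCH3(240°)/Br(240°) — 2 interactions.

2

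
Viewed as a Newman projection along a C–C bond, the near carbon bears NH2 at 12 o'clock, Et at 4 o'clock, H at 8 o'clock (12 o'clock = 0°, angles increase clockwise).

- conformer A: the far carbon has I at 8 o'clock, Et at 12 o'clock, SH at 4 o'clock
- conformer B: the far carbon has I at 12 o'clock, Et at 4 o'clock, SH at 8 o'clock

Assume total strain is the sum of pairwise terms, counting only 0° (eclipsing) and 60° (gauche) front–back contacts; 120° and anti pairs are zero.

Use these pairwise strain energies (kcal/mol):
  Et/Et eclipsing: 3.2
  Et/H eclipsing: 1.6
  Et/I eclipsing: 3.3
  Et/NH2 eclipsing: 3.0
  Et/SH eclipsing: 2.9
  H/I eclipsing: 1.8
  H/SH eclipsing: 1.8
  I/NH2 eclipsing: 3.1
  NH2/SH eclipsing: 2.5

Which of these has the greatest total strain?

B

A is eclipsed. NH2 at 0° is eclipsed with Et at 0° (3.0); Et at 120° is eclipsed with SH at 120° (2.9); H at 240° is eclipsed with I at 240° (1.8). Total 7.7 kcal/mol.
B is eclipsed. NH2 at 0° is eclipsed with I at 0° (3.1); Et at 120° is eclipsed with Et at 120° (3.2); H at 240° is eclipsed with SH at 240° (1.8). Total 8.1 kcal/mol.
B has the highest total (8.1 kcal/mol).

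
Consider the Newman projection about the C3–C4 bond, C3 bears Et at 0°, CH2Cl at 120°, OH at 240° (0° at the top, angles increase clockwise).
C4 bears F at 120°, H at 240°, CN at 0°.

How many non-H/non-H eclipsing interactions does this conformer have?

2

Non-H eclipsing pairs: Et(0°)/CN(0°); CH2Cl(120°)/F(120°) — 2 interactions.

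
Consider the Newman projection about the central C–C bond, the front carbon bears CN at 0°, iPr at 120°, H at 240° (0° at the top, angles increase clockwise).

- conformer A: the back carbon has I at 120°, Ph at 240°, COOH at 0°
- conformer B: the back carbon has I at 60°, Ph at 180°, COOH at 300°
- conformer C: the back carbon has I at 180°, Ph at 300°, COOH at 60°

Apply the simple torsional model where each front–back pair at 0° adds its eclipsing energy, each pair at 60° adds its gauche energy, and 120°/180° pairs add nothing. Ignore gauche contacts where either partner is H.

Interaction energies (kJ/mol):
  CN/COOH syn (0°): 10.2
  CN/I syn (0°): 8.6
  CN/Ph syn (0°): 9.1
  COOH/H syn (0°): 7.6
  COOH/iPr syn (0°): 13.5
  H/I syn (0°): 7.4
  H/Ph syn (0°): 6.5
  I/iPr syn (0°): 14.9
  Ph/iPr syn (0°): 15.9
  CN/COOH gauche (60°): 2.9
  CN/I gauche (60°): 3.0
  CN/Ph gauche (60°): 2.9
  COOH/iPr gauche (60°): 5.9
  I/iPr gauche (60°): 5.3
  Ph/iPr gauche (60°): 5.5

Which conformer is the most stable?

A is eclipsed. CN at 0° is eclipsed with COOH at 0° (10.2); iPr at 120° is eclipsed with I at 120° (14.9); H at 240° is eclipsed with Ph at 240° (6.5). Total 31.6 kJ/mol.
B is staggered. CN at 0° is gauche with I at 60° (3.0); CN at 0° is gauche with COOH at 300° (2.9); iPr at 120° is gauche with I at 60° (5.3); iPr at 120° is gauche with Ph at 180° (5.5). Total 16.7 kJ/mol.
C is staggered. CN at 0° is gauche with Ph at 300° (2.9); CN at 0° is gauche with COOH at 60° (2.9); iPr at 120° is gauche with I at 180° (5.3); iPr at 120° is gauche with COOH at 60° (5.9). Total 17.0 kJ/mol.
B has the lowest total (16.7 kJ/mol).

B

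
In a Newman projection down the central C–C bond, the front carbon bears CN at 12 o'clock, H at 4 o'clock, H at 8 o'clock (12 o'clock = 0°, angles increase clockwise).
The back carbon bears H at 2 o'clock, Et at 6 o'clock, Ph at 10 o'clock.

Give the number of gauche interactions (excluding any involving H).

Non-H gauche pairs: CN(0°)/Ph(300°) — 1 interaction.

1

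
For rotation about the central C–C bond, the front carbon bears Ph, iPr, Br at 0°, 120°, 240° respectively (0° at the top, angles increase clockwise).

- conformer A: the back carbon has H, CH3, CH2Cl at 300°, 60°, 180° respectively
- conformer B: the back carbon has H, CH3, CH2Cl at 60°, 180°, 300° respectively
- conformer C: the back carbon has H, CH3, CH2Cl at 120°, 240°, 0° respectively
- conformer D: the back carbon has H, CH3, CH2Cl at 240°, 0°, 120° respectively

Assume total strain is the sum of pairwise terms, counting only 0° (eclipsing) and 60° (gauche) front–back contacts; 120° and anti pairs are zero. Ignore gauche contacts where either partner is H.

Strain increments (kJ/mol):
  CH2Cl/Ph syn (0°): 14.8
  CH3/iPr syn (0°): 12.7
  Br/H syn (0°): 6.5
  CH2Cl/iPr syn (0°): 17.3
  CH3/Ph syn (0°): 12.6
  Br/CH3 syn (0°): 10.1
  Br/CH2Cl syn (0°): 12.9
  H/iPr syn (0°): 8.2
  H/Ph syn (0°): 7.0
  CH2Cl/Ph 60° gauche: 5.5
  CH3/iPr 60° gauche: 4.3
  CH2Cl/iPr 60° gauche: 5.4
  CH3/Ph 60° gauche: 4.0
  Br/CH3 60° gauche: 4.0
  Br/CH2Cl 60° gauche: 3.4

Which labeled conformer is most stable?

A

A (staggered): Ph(0°)/CH3(60°) gauche 4.0; iPr(120°)/CH3(60°) gauche 4.3; iPr(120°)/CH2Cl(180°) gauche 5.4; Br(240°)/CH2Cl(180°) gauche 3.4 → 17.1 kJ/mol.
B (staggered): Ph(0°)/CH2Cl(300°) gauche 5.5; iPr(120°)/CH3(180°) gauche 4.3; Br(240°)/CH3(180°) gauche 4.0; Br(240°)/CH2Cl(300°) gauche 3.4 → 17.2 kJ/mol.
C (eclipsed): Ph(0°)/CH2Cl(0°) eclipsed 14.8; iPr(120°)/H(120°) eclipsed 8.2; Br(240°)/CH3(240°) eclipsed 10.1 → 33.1 kJ/mol.
D (eclipsed): Ph(0°)/CH3(0°) eclipsed 12.6; iPr(120°)/CH2Cl(120°) eclipsed 17.3; Br(240°)/H(240°) eclipsed 6.5 → 36.4 kJ/mol.
A has the lowest total (17.1 kJ/mol).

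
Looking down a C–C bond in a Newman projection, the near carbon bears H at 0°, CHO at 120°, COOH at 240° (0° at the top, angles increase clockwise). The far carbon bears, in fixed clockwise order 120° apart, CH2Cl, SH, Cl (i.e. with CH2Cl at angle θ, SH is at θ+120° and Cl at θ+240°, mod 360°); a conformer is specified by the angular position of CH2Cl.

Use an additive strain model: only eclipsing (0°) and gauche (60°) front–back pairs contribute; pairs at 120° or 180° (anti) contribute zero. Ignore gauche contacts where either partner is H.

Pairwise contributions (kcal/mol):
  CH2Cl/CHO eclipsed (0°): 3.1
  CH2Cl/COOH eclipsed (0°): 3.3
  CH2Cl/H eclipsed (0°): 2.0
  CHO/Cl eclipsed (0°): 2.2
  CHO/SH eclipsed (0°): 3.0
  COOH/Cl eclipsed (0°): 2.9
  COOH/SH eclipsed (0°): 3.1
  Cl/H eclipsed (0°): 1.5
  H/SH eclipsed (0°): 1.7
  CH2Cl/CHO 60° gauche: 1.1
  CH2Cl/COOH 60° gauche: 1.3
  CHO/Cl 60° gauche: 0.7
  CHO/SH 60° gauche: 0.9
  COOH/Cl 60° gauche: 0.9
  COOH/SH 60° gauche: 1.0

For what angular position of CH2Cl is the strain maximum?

CH2Cl at 0° (eclipsed): H–CH2Cl eclipsed, CHO–SH eclipsed, COOH–Cl eclipsed; 2.0 + 3.0 + 2.9 = 7.9 kcal/mol.
CH2Cl at 60° (staggered): CHO–CH2Cl gauche, CHO–SH gauche, COOH–SH gauche, COOH–Cl gauche; 1.1 + 0.9 + 1.0 + 0.9 = 3.9 kcal/mol.
CH2Cl at 120° (eclipsed): H–Cl eclipsed, CHO–CH2Cl eclipsed, COOH–SH eclipsed; 1.5 + 3.1 + 3.1 = 7.7 kcal/mol.
CH2Cl at 180° (staggered): CHO–CH2Cl gauche, CHO–Cl gauche, COOH–CH2Cl gauche, COOH–SH gauche; 1.1 + 0.7 + 1.3 + 1.0 = 4.1 kcal/mol.
CH2Cl at 240° (eclipsed): H–SH eclipsed, CHO–Cl eclipsed, COOH–CH2Cl eclipsed; 1.7 + 2.2 + 3.3 = 7.2 kcal/mol.
CH2Cl at 300° (staggered): CHO–SH gauche, CHO–Cl gauche, COOH–CH2Cl gauche, COOH–Cl gauche; 0.9 + 0.7 + 1.3 + 0.9 = 3.8 kcal/mol.
The maximum (7.9 kcal/mol) occurs with CH2Cl at 0°.

0°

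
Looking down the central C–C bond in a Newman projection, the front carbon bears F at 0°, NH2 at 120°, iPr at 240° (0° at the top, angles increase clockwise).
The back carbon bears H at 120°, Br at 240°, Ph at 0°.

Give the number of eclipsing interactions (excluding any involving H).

2

Non-H eclipsing pairs: F(0°)/Ph(0°); iPr(240°)/Br(240°) — 2 interactions.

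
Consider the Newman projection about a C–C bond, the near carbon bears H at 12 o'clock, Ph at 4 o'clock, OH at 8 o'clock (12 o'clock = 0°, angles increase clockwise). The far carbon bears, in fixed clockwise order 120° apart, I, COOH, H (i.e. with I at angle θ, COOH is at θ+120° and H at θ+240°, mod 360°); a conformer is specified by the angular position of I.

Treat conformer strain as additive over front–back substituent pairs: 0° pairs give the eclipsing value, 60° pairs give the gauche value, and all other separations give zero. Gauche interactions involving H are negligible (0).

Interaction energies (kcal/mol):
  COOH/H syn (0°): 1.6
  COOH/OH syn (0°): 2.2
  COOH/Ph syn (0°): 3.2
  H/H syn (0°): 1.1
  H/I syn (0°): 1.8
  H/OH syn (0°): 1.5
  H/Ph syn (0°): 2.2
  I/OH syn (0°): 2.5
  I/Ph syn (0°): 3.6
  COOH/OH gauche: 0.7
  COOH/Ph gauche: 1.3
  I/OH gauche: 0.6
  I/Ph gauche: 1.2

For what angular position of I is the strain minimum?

300°

I at 0° (eclipsed): H(0°)/I(0°) eclipsed 1.8; Ph(120°)/COOH(120°) eclipsed 3.2; OH(240°)/H(240°) eclipsed 1.5 → 6.5 kcal/mol.
I at 60° (staggered): Ph(120°)/I(60°) gauche 1.2; Ph(120°)/COOH(180°) gauche 1.3; OH(240°)/COOH(180°) gauche 0.7 → 3.2 kcal/mol.
I at 120° (eclipsed): H(0°)/H(0°) eclipsed 1.1; Ph(120°)/I(120°) eclipsed 3.6; OH(240°)/COOH(240°) eclipsed 2.2 → 6.9 kcal/mol.
I at 180° (staggered): Ph(120°)/I(180°) gauche 1.2; OH(240°)/I(180°) gauche 0.6; OH(240°)/COOH(300°) gauche 0.7 → 2.5 kcal/mol.
I at 240° (eclipsed): H(0°)/COOH(0°) eclipsed 1.6; Ph(120°)/H(120°) eclipsed 2.2; OH(240°)/I(240°) eclipsed 2.5 → 6.3 kcal/mol.
I at 300° (staggered): Ph(120°)/COOH(60°) gauche 1.3; OH(240°)/I(300°) gauche 0.6 → 1.9 kcal/mol.
The minimum (1.9 kcal/mol) occurs with I at 300°.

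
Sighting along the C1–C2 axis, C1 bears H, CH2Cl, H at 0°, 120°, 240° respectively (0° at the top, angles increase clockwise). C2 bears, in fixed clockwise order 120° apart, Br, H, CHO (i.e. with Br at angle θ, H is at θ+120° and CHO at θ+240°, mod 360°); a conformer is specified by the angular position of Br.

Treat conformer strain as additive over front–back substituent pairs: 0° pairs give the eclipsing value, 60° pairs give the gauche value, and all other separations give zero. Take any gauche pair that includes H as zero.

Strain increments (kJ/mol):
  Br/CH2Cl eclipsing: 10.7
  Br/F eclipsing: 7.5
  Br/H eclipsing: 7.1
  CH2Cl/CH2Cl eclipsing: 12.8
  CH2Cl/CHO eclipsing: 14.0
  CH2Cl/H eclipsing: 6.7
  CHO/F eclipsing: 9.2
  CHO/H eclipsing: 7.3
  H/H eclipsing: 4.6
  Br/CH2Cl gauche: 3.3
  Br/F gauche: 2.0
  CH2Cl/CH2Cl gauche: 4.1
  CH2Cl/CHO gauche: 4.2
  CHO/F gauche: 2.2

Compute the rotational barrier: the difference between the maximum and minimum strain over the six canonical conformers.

22.4 kJ/mol

Br at 0° is eclipsed. H at 0° is eclipsed with Br at 0° (7.1); CH2Cl at 120° is eclipsed with H at 120° (6.7); H at 240° is eclipsed with CHO at 240° (7.3). Total 21.1 kJ/mol.
Br at 60° is staggered. CH2Cl at 120° is gauche with Br at 60° (3.3). Total 3.3 kJ/mol.
Br at 120° is eclipsed. H at 0° is eclipsed with CHO at 0° (7.3); CH2Cl at 120° is eclipsed with Br at 120° (10.7); H at 240° is eclipsed with H at 240° (4.6). Total 22.6 kJ/mol.
Br at 180° is staggered. CH2Cl at 120° is gauche with Br at 180° (3.3); CH2Cl at 120° is gauche with CHO at 60° (4.2). Total 7.5 kJ/mol.
Br at 240° is eclipsed. H at 0° is eclipsed with H at 0° (4.6); CH2Cl at 120° is eclipsed with CHO at 120° (14.0); H at 240° is eclipsed with Br at 240° (7.1). Total 25.7 kJ/mol.
Br at 300° is staggered. CH2Cl at 120° is gauche with CHO at 180° (4.2). Total 4.2 kJ/mol.
Max at 240° (25.7 kJ/mol), min at 60° (3.3 kJ/mol); barrier = 22.4 kJ/mol.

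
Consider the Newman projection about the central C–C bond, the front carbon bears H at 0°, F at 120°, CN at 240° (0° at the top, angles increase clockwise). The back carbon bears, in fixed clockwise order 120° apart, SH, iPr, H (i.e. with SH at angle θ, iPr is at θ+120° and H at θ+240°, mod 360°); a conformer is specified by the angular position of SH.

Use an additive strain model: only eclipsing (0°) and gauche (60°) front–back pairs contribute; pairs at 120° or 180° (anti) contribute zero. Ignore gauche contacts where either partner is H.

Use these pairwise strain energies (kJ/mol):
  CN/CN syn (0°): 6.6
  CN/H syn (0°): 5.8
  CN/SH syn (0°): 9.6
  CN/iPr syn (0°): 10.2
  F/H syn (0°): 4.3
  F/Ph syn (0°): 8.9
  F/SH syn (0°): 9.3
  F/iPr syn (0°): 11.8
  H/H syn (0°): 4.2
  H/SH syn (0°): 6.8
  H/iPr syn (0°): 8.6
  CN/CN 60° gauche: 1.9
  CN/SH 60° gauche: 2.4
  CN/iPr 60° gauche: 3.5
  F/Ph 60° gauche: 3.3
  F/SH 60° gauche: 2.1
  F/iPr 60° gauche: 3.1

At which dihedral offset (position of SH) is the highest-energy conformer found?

0°

SH at 0° (eclipsed): H–SH eclipsed, F–iPr eclipsed, CN–H eclipsed; 6.8 + 11.8 + 5.8 = 24.4 kJ/mol.
SH at 60° (staggered): F–SH gauche, F–iPr gauche, CN–iPr gauche; 2.1 + 3.1 + 3.5 = 8.7 kJ/mol.
SH at 120° (eclipsed): H–H eclipsed, F–SH eclipsed, CN–iPr eclipsed; 4.2 + 9.3 + 10.2 = 23.7 kJ/mol.
SH at 180° (staggered): F–SH gauche, CN–SH gauche, CN–iPr gauche; 2.1 + 2.4 + 3.5 = 8.0 kJ/mol.
SH at 240° (eclipsed): H–iPr eclipsed, F–H eclipsed, CN–SH eclipsed; 8.6 + 4.3 + 9.6 = 22.5 kJ/mol.
SH at 300° (staggered): F–iPr gauche, CN–SH gauche; 3.1 + 2.4 = 5.5 kJ/mol.
The maximum (24.4 kJ/mol) occurs with SH at 0°.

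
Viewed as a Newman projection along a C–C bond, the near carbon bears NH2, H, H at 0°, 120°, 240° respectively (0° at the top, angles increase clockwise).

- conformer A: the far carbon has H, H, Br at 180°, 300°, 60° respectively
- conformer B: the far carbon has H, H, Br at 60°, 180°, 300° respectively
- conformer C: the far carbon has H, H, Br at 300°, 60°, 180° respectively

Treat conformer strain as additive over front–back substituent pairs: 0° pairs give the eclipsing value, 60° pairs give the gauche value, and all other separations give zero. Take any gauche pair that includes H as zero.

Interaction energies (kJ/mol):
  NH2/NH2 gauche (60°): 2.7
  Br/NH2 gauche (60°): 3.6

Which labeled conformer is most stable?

C

A is staggered. NH2 at 0° is gauche with Br at 60° (3.6). Total 3.6 kJ/mol.
B is staggered. NH2 at 0° is gauche with Br at 300° (3.6). Total 3.6 kJ/mol.
C (staggered): no non-H gauche contacts → 0.0 kJ/mol.
C has the lowest total (0.0 kJ/mol).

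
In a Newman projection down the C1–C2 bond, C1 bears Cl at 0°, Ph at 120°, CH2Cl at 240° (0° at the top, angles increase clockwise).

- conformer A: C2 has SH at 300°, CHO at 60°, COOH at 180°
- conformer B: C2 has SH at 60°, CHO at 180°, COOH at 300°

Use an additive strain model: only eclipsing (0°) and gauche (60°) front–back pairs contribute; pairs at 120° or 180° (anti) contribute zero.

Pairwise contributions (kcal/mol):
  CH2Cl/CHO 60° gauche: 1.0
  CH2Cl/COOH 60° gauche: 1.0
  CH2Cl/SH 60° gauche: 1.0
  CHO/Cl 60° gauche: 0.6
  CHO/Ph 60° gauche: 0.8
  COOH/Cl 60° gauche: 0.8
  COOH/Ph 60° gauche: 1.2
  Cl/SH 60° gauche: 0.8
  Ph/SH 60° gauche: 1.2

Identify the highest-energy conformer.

A (staggered): Cl(0°)/SH(300°) gauche 0.8; Cl(0°)/CHO(60°) gauche 0.6; Ph(120°)/CHO(60°) gauche 0.8; Ph(120°)/COOH(180°) gauche 1.2; CH2Cl(240°)/SH(300°) gauche 1.0; CH2Cl(240°)/COOH(180°) gauche 1.0 → 5.4 kcal/mol.
B (staggered): Cl(0°)/SH(60°) gauche 0.8; Cl(0°)/COOH(300°) gauche 0.8; Ph(120°)/SH(60°) gauche 1.2; Ph(120°)/CHO(180°) gauche 0.8; CH2Cl(240°)/CHO(180°) gauche 1.0; CH2Cl(240°)/COOH(300°) gauche 1.0 → 5.6 kcal/mol.
B has the highest total (5.6 kcal/mol).

B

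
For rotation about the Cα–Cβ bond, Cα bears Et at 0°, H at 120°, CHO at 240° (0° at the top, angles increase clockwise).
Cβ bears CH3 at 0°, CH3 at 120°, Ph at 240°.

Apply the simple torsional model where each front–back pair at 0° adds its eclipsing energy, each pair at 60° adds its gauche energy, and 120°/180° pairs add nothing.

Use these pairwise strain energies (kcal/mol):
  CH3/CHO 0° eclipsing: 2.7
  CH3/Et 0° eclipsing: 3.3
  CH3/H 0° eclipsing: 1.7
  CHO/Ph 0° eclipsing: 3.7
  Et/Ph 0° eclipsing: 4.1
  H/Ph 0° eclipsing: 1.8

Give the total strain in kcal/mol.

8.7 kcal/mol

This conformer (eclipsed): Et–CH3 eclipsed, H–CH3 eclipsed, CHO–Ph eclipsed; 3.3 + 1.7 + 3.7 = 8.7 kcal/mol.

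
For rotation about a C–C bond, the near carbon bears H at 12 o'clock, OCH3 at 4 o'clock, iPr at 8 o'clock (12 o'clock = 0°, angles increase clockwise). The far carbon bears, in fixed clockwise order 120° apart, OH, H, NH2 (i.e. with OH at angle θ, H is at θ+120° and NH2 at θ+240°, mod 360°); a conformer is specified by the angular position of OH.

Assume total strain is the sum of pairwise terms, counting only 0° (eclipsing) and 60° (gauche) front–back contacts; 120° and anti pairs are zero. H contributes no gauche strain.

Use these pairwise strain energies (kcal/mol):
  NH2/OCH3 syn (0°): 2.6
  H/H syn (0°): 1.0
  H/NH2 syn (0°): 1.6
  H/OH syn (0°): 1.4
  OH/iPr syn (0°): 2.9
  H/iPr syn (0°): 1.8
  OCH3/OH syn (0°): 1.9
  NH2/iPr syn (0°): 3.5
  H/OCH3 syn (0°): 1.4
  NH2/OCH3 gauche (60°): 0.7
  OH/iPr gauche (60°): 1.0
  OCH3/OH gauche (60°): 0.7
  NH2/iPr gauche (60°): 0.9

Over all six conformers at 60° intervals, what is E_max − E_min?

OH at 0° (eclipsed): H–OH eclipsed, OCH3–H eclipsed, iPr–NH2 eclipsed; 1.4 + 1.4 + 3.5 = 6.3 kcal/mol.
OH at 60° (staggered): OCH3–OH gauche, iPr–NH2 gauche; 0.7 + 0.9 = 1.6 kcal/mol.
OH at 120° (eclipsed): H–NH2 eclipsed, OCH3–OH eclipsed, iPr–H eclipsed; 1.6 + 1.9 + 1.8 = 5.3 kcal/mol.
OH at 180° (staggered): OCH3–OH gauche, OCH3–NH2 gauche, iPr–OH gauche; 0.7 + 0.7 + 1.0 = 2.4 kcal/mol.
OH at 240° (eclipsed): H–H eclipsed, OCH3–NH2 eclipsed, iPr–OH eclipsed; 1.0 + 2.6 + 2.9 = 6.5 kcal/mol.
OH at 300° (staggered): OCH3–NH2 gauche, iPr–OH gauche, iPr–NH2 gauche; 0.7 + 1.0 + 0.9 = 2.6 kcal/mol.
Max at 240° (6.5 kcal/mol), min at 60° (1.6 kcal/mol); barrier = 4.9 kcal/mol.

4.9 kcal/mol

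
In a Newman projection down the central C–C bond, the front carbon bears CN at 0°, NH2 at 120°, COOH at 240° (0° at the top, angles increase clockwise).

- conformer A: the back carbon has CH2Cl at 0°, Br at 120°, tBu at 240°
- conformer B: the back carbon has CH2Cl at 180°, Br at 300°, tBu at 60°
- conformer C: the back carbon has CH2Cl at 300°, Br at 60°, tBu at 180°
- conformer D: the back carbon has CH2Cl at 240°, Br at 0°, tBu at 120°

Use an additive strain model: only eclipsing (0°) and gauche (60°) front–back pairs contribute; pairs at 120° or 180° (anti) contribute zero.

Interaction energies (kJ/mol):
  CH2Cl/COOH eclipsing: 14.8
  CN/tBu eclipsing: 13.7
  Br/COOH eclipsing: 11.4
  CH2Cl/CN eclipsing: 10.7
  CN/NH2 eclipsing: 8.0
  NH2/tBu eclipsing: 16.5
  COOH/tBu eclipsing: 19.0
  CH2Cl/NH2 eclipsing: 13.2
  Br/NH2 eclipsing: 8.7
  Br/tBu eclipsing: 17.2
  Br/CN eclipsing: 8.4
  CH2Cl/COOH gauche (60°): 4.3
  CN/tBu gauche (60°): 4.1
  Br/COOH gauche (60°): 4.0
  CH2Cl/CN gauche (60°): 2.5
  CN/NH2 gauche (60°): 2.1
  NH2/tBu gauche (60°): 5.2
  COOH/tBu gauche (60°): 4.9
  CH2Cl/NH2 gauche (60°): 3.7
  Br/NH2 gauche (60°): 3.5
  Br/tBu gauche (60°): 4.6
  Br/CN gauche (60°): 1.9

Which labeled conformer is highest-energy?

D

A (eclipsed): CN(0°)/CH2Cl(0°) eclipsed 10.7; NH2(120°)/Br(120°) eclipsed 8.7; COOH(240°)/tBu(240°) eclipsed 19.0 → 38.4 kJ/mol.
B (staggered): CN(0°)/Br(300°) gauche 1.9; CN(0°)/tBu(60°) gauche 4.1; NH2(120°)/CH2Cl(180°) gauche 3.7; NH2(120°)/tBu(60°) gauche 5.2; COOH(240°)/CH2Cl(180°) gauche 4.3; COOH(240°)/Br(300°) gauche 4.0 → 23.2 kJ/mol.
C (staggered): CN(0°)/CH2Cl(300°) gauche 2.5; CN(0°)/Br(60°) gauche 1.9; NH2(120°)/Br(60°) gauche 3.5; NH2(120°)/tBu(180°) gauche 5.2; COOH(240°)/CH2Cl(300°) gauche 4.3; COOH(240°)/tBu(180°) gauche 4.9 → 22.3 kJ/mol.
D (eclipsed): CN(0°)/Br(0°) eclipsed 8.4; NH2(120°)/tBu(120°) eclipsed 16.5; COOH(240°)/CH2Cl(240°) eclipsed 14.8 → 39.7 kJ/mol.
D has the highest total (39.7 kJ/mol).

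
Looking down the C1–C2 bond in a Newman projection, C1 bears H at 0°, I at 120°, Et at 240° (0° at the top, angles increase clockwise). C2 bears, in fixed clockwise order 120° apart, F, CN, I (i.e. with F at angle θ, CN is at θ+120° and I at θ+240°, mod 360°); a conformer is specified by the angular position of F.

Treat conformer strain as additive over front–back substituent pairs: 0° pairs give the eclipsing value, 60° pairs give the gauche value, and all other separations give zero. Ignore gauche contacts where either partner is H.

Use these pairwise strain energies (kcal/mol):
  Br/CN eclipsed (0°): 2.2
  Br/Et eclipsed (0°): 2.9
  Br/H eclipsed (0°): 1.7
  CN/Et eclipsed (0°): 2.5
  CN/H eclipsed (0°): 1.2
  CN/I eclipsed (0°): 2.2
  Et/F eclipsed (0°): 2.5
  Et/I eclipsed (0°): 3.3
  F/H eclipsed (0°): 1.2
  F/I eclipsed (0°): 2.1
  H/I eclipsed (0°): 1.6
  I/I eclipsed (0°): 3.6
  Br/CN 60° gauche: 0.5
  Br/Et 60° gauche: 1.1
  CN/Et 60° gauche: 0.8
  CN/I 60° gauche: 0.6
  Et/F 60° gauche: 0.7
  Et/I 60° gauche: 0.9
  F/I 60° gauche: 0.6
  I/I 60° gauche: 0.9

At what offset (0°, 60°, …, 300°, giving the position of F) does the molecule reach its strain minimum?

F at 0° is eclipsed. H at 0° is eclipsed with F at 0° (1.2); I at 120° is eclipsed with CN at 120° (2.2); Et at 240° is eclipsed with I at 240° (3.3). Total 6.7 kcal/mol.
F at 60° is staggered. I at 120° is gauche with F at 60° (0.6); I at 120° is gauche with CN at 180° (0.6); Et at 240° is gauche with CN at 180° (0.8); Et at 240° is gauche with I at 300° (0.9). Total 2.9 kcal/mol.
F at 120° is eclipsed. H at 0° is eclipsed with I at 0° (1.6); I at 120° is eclipsed with F at 120° (2.1); Et at 240° is eclipsed with CN at 240° (2.5). Total 6.2 kcal/mol.
F at 180° is staggered. I at 120° is gauche with F at 180° (0.6); I at 120° is gauche with I at 60° (0.9); Et at 240° is gauche with F at 180° (0.7); Et at 240° is gauche with CN at 300° (0.8). Total 3.0 kcal/mol.
F at 240° is eclipsed. H at 0° is eclipsed with CN at 0° (1.2); I at 120° is eclipsed with I at 120° (3.6); Et at 240° is eclipsed with F at 240° (2.5). Total 7.3 kcal/mol.
F at 300° is staggered. I at 120° is gauche with CN at 60° (0.6); I at 120° is gauche with I at 180° (0.9); Et at 240° is gauche with F at 300° (0.7); Et at 240° is gauche with I at 180° (0.9). Total 3.1 kcal/mol.
The minimum (2.9 kcal/mol) occurs with F at 60°.

60°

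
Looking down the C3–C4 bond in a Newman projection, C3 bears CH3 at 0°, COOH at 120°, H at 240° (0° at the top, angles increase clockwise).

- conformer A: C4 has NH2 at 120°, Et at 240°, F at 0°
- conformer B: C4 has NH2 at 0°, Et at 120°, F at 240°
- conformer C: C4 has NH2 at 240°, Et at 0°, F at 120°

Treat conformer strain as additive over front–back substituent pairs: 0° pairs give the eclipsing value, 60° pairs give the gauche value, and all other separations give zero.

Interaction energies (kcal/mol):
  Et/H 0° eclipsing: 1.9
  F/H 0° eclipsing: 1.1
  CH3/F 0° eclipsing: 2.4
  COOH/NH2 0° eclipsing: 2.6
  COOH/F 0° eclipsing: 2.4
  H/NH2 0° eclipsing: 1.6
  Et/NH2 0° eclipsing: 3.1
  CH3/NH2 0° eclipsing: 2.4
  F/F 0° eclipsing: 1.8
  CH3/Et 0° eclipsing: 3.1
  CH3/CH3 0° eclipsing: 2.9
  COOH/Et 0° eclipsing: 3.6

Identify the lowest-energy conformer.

A is eclipsed. CH3 at 0° is eclipsed with F at 0° (2.4); COOH at 120° is eclipsed with NH2 at 120° (2.6); H at 240° is eclipsed with Et at 240° (1.9). Total 6.9 kcal/mol.
B is eclipsed. CH3 at 0° is eclipsed with NH2 at 0° (2.4); COOH at 120° is eclipsed with Et at 120° (3.6); H at 240° is eclipsed with F at 240° (1.1). Total 7.1 kcal/mol.
C is eclipsed. CH3 at 0° is eclipsed with Et at 0° (3.1); COOH at 120° is eclipsed with F at 120° (2.4); H at 240° is eclipsed with NH2 at 240° (1.6). Total 7.1 kcal/mol.
A has the lowest total (6.9 kcal/mol).

A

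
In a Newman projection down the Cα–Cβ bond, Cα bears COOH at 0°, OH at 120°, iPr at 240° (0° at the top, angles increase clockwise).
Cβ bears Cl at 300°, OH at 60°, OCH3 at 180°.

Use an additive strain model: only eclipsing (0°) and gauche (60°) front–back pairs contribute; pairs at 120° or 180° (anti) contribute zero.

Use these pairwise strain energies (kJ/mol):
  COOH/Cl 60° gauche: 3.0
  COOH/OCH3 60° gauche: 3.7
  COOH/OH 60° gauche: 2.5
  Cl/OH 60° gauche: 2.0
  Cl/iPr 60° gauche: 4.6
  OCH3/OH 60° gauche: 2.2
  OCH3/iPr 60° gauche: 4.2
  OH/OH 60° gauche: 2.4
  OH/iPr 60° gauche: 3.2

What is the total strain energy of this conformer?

18.9 kJ/mol

This conformer is staggered. COOH at 0° is gauche with Cl at 300° (3.0); COOH at 0° is gauche with OH at 60° (2.5); OH at 120° is gauche with OH at 60° (2.4); OH at 120° is gauche with OCH3 at 180° (2.2); iPr at 240° is gauche with Cl at 300° (4.6); iPr at 240° is gauche with OCH3 at 180° (4.2). Total 18.9 kJ/mol.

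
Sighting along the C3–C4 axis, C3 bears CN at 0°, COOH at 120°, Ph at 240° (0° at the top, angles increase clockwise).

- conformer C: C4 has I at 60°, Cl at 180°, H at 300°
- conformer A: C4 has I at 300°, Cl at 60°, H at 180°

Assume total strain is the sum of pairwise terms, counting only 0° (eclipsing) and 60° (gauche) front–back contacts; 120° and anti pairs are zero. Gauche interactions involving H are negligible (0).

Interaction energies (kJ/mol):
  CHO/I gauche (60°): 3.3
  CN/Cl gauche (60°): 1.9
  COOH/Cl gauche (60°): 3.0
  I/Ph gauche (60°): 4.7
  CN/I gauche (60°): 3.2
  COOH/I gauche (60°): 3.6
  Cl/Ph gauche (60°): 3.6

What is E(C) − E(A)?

+0.6 kJ/mol

C is staggered. CN at 0° is gauche with I at 60° (3.2); COOH at 120° is gauche with I at 60° (3.6); COOH at 120° is gauche with Cl at 180° (3.0); Ph at 240° is gauche with Cl at 180° (3.6). Total 13.4 kJ/mol.
A is staggered. CN at 0° is gauche with I at 300° (3.2); CN at 0° is gauche with Cl at 60° (1.9); COOH at 120° is gauche with Cl at 60° (3.0); Ph at 240° is gauche with I at 300° (4.7). Total 12.8 kJ/mol.
E(C) − E(A) = 13.4 − 12.8 = +0.6 kJ/mol.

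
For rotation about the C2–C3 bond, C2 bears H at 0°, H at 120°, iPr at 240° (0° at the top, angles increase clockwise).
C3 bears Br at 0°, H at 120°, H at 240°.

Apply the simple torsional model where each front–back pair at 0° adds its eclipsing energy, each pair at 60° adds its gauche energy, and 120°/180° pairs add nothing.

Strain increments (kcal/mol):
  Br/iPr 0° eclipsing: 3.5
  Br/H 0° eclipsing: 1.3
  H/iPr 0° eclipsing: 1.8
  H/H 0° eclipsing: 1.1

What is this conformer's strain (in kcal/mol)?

4.2 kcal/mol

This conformer is eclipsed. H at 0° is eclipsed with Br at 0° (1.3); H at 120° is eclipsed with H at 120° (1.1); iPr at 240° is eclipsed with H at 240° (1.8). Total 4.2 kcal/mol.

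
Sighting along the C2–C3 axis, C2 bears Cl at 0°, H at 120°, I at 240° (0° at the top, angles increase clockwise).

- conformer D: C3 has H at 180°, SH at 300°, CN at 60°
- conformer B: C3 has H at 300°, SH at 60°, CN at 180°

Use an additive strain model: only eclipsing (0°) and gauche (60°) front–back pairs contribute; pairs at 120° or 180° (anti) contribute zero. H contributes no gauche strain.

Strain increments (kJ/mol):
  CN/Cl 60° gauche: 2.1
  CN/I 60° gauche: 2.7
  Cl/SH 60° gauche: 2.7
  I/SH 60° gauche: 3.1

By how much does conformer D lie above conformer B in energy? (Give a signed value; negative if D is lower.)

+2.5 kJ/mol

D (staggered): Cl–SH gauche, Cl–CN gauche, I–SH gauche; 2.7 + 2.1 + 3.1 = 7.9 kJ/mol.
B (staggered): Cl–SH gauche, I–CN gauche; 2.7 + 2.7 = 5.4 kJ/mol.
E(D) − E(B) = 7.9 − 5.4 = +2.5 kJ/mol.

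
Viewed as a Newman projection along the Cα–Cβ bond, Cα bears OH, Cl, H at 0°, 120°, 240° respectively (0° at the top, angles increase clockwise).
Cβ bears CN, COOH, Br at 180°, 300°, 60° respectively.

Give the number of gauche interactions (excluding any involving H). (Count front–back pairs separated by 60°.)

Non-H gauche pairs: OH(0°)/COOH(300°); OH(0°)/Br(60°); Cl(120°)/CN(180°); Cl(120°)/Br(60°) — 4 interactions.

4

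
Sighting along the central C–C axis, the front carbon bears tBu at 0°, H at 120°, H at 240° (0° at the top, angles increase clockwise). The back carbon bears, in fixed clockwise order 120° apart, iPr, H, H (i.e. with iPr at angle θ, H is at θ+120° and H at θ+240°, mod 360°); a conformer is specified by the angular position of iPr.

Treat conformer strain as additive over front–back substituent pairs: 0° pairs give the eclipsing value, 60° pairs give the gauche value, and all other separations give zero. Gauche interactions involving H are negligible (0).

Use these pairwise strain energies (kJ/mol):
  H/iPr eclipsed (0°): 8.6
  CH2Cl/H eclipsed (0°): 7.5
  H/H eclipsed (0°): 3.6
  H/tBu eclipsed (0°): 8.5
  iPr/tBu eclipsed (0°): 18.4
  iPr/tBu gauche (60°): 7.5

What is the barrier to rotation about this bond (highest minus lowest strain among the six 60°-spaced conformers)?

25.6 kJ/mol

iPr at 0° (eclipsed): tBu–iPr eclipsed, H–H eclipsed, H–H eclipsed; 18.4 + 3.6 + 3.6 = 25.6 kJ/mol.
iPr at 60° (staggered): tBu–iPr gauche; 7.5 = 7.5 kJ/mol.
iPr at 120° (eclipsed): tBu–H eclipsed, H–iPr eclipsed, H–H eclipsed; 8.5 + 8.6 + 3.6 = 20.7 kJ/mol.
iPr at 180° (staggered): no non-H gauche contacts → 0.0 kJ/mol.
iPr at 240° (eclipsed): tBu–H eclipsed, H–H eclipsed, H–iPr eclipsed; 8.5 + 3.6 + 8.6 = 20.7 kJ/mol.
iPr at 300° (staggered): tBu–iPr gauche; 7.5 = 7.5 kJ/mol.
Max at 0° (25.6 kJ/mol), min at 180° (0.0 kJ/mol); barrier = 25.6 kJ/mol.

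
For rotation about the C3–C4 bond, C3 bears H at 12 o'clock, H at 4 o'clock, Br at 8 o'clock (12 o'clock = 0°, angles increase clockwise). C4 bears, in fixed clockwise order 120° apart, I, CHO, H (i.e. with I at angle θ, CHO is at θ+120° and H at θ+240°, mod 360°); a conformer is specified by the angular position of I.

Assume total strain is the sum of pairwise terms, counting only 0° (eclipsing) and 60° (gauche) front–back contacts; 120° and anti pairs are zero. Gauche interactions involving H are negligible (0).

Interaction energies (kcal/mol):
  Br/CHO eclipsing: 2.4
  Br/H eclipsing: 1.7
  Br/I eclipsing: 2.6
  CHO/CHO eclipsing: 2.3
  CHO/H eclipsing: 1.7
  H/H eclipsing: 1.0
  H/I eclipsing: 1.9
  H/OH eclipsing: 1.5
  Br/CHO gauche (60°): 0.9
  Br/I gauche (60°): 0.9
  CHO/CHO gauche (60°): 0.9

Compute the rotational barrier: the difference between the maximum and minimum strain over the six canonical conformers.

4.4 kcal/mol

I at 0° (eclipsed): H(0°)/I(0°) eclipsed 1.9; H(120°)/CHO(120°) eclipsed 1.7; Br(240°)/H(240°) eclipsed 1.7 → 5.3 kcal/mol.
I at 60° (staggered): Br(240°)/CHO(180°) gauche 0.9 → 0.9 kcal/mol.
I at 120° (eclipsed): H(0°)/H(0°) eclipsed 1.0; H(120°)/I(120°) eclipsed 1.9; Br(240°)/CHO(240°) eclipsed 2.4 → 5.3 kcal/mol.
I at 180° (staggered): Br(240°)/I(180°) gauche 0.9; Br(240°)/CHO(300°) gauche 0.9 → 1.8 kcal/mol.
I at 240° (eclipsed): H(0°)/CHO(0°) eclipsed 1.7; H(120°)/H(120°) eclipsed 1.0; Br(240°)/I(240°) eclipsed 2.6 → 5.3 kcal/mol.
I at 300° (staggered): Br(240°)/I(300°) gauche 0.9 → 0.9 kcal/mol.
Max at 0° (5.3 kcal/mol), min at 60° (0.9 kcal/mol); barrier = 4.4 kcal/mol.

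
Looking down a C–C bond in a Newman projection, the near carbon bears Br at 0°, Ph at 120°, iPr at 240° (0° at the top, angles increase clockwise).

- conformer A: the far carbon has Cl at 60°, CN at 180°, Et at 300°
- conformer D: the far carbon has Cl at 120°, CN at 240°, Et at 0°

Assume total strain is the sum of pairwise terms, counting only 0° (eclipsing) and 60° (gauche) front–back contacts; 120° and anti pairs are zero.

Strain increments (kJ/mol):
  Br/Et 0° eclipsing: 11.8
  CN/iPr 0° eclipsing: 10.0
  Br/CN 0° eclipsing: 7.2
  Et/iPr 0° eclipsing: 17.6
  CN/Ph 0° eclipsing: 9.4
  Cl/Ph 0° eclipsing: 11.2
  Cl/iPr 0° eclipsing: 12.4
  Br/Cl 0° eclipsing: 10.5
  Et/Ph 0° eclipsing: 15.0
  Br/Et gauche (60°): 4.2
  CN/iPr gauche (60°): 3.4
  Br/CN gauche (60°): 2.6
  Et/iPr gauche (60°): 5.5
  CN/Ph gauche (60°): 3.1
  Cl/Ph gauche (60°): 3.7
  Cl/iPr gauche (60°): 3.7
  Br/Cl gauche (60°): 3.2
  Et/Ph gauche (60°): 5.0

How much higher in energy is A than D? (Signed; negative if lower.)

-9.9 kJ/mol

A is staggered. Br at 0° is gauche with Cl at 60° (3.2); Br at 0° is gauche with Et at 300° (4.2); Ph at 120° is gauche with Cl at 60° (3.7); Ph at 120° is gauche with CN at 180° (3.1); iPr at 240° is gauche with CN at 180° (3.4); iPr at 240° is gauche with Et at 300° (5.5). Total 23.1 kJ/mol.
D is eclipsed. Br at 0° is eclipsed with Et at 0° (11.8); Ph at 120° is eclipsed with Cl at 120° (11.2); iPr at 240° is eclipsed with CN at 240° (10.0). Total 33.0 kJ/mol.
E(A) − E(D) = 23.1 − 33.0 = -9.9 kJ/mol.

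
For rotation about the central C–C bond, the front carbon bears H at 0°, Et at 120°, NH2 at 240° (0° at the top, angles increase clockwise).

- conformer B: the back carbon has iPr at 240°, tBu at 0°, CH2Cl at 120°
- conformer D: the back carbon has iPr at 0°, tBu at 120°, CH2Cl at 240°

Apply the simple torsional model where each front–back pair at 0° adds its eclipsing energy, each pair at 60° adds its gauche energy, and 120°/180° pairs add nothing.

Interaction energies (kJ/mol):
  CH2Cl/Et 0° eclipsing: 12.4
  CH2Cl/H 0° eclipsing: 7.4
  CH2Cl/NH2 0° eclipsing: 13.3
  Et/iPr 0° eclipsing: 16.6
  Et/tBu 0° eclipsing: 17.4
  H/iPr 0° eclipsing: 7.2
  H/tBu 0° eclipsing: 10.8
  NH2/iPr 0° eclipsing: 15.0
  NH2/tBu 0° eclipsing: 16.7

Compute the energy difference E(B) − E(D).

+0.3 kJ/mol

B is eclipsed. H at 0° is eclipsed with tBu at 0° (10.8); Et at 120° is eclipsed with CH2Cl at 120° (12.4); NH2 at 240° is eclipsed with iPr at 240° (15.0). Total 38.2 kJ/mol.
D is eclipsed. H at 0° is eclipsed with iPr at 0° (7.2); Et at 120° is eclipsed with tBu at 120° (17.4); NH2 at 240° is eclipsed with CH2Cl at 240° (13.3). Total 37.9 kJ/mol.
E(B) − E(D) = 38.2 − 37.9 = +0.3 kJ/mol.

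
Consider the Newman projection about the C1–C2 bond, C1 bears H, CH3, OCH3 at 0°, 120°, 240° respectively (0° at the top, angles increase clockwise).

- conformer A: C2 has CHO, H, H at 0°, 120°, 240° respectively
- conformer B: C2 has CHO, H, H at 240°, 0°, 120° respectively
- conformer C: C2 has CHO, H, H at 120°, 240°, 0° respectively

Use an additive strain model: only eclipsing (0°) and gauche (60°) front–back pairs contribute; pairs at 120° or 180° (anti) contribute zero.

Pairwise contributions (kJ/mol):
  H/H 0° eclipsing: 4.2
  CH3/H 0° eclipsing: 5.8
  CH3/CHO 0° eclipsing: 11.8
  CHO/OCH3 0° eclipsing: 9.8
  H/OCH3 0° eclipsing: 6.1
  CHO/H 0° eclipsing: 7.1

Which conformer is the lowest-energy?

A

A (eclipsed): H–CHO eclipsed, CH3–H eclipsed, OCH3–H eclipsed; 7.1 + 5.8 + 6.1 = 19.0 kJ/mol.
B (eclipsed): H–H eclipsed, CH3–H eclipsed, OCH3–CHO eclipsed; 4.2 + 5.8 + 9.8 = 19.8 kJ/mol.
C (eclipsed): H–H eclipsed, CH3–CHO eclipsed, OCH3–H eclipsed; 4.2 + 11.8 + 6.1 = 22.1 kJ/mol.
A has the lowest total (19.0 kJ/mol).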